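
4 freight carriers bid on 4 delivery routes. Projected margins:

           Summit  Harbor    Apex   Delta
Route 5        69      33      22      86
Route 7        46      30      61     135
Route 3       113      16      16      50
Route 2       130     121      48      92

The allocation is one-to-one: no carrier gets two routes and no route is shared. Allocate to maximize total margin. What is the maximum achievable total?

Optimal: Summit→Route 3 ($113k), Harbor→Route 2 ($121k), Apex→Route 5 ($22k), Delta→Route 7 ($135k) — total 113+121+22+135 = $391k.
Next-best assignment: Summit→Route 3, Harbor→Route 2, Apex→Route 7, Delta→Route 5 = $381k.
No other one-to-one assignment exceeds $391k.

Maximum total: $391k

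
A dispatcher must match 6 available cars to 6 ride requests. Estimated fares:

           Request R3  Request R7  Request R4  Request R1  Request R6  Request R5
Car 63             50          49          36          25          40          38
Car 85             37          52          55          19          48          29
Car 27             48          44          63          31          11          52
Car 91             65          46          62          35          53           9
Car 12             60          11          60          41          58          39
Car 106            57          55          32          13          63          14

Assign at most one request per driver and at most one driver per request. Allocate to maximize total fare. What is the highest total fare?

Optimal: Car 63→Request R7 ($49), Car 85→Request R4 ($55), Car 27→Request R5 ($52), Car 91→Request R3 ($65), Car 12→Request R1 ($41), Car 106→Request R6 ($63) — total 49+55+52+65+41+63 = $325.
Row-greedy (each driver in turn takes its best remaining request) gives $306, worse by 19.
No other one-to-one assignment exceeds $325.

Max total: $325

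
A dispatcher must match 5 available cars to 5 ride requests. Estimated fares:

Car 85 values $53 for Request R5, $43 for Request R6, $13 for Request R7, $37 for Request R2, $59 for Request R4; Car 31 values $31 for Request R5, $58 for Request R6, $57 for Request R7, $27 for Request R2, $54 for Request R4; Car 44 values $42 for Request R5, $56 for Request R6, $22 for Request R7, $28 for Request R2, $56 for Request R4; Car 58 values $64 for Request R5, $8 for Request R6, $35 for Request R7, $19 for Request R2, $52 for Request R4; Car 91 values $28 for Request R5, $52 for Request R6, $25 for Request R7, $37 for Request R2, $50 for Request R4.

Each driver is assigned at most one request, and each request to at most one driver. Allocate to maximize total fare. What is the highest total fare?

Maximum total: $273

Optimal: Car 85→Request R4 ($59), Car 31→Request R7 ($57), Car 44→Request R6 ($56), Car 58→Request R5 ($64), Car 91→Request R2 ($37) — total 59+57+56+64+37 = $273.
Max-entry greedy (repeatedly take the single best remaining cell) gives $240, worse by 33.
Checked against all permutations: $273 is optimal.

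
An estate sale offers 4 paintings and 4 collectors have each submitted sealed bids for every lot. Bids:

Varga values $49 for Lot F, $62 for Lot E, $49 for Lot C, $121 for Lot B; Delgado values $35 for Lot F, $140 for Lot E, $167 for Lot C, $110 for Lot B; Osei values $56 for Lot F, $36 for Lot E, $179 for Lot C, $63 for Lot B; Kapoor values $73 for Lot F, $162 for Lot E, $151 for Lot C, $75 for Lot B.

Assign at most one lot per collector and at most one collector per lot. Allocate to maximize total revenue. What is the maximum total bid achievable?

Optimal: Varga→Lot B ($121), Delgado→Lot E ($140), Osei→Lot C ($179), Kapoor→Lot F ($73) — total 121+140+179+73 = $513.
Max-entry greedy (repeatedly take the single best remaining cell) gives $497, worse by 16.
Swapping Delgado↔Kapoor (Delgado→Lot F $35, Kapoor→Lot E $162) loses 16.

Max total: $513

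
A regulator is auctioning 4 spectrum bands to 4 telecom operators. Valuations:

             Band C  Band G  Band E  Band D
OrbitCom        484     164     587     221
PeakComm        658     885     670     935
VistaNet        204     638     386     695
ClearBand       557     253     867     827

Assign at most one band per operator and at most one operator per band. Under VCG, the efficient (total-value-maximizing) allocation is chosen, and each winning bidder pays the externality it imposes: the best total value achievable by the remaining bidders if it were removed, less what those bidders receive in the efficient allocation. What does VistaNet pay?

Efficient allocation: OrbitCom→Band C ($484M), PeakComm→Band G ($885M), VistaNet→Band D ($695M), ClearBand→Band E ($867M); total welfare W = $2931M.
VistaNet receives Band D at value $695M, so the others get W − 695 = $2236M.
Without VistaNet: best allocation of the remaining 3 bidders over all 4 bands is OrbitCom→Band E ($587M), PeakComm→Band G ($885M), ClearBand→Band D ($827M), total $2299M.
VCG payment = (others' best without VistaNet) − (others' welfare with VistaNet) = 2299 − 2236 = $63M.

VistaNet pays $63M.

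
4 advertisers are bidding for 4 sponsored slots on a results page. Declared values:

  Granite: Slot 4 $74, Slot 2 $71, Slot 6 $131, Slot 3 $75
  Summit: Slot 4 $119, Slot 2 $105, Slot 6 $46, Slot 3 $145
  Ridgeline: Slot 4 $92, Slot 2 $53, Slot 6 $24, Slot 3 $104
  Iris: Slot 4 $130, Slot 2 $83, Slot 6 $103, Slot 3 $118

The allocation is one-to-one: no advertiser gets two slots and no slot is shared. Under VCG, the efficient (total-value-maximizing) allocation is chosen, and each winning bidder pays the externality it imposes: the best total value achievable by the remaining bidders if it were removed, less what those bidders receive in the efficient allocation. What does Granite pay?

Granite pays $1.

Efficient allocation: Granite→Slot 6 ($131), Summit→Slot 2 ($105), Ridgeline→Slot 3 ($104), Iris→Slot 4 ($130); total welfare W = $470.
Granite receives Slot 6 at value $131, so the others get W − 131 = $339.
Without Granite: best allocation of the remaining 3 bidders over all 4 slots is Summit→Slot 3 ($145), Ridgeline→Slot 4 ($92), Iris→Slot 6 ($103), total $340.
VCG payment = (others' best without Granite) − (others' welfare with Granite) = 340 − 339 = $1.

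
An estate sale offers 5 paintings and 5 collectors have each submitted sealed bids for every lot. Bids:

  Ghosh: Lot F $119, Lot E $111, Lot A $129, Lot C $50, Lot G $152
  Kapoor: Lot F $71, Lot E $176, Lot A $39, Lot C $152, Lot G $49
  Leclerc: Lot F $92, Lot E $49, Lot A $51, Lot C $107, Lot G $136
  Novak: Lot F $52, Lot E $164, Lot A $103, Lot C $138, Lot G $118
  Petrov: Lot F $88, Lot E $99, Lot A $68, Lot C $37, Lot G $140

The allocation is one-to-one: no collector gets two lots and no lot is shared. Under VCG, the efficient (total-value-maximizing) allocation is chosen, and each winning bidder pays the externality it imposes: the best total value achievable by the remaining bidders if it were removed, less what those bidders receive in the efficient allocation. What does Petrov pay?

Petrov pays $44.

Efficient allocation: Ghosh→Lot A ($129), Kapoor→Lot C ($152), Leclerc→Lot F ($92), Novak→Lot E ($164), Petrov→Lot G ($140); total welfare W = $677.
Petrov receives Lot G at value $140, so the others get W − 140 = $537.
Without Petrov: best allocation of the remaining 4 bidders over all 5 lots is Ghosh→Lot A ($129), Kapoor→Lot C ($152), Leclerc→Lot G ($136), Novak→Lot E ($164), total $581.
VCG payment = (others' best without Petrov) − (others' welfare with Petrov) = 581 − 537 = $44.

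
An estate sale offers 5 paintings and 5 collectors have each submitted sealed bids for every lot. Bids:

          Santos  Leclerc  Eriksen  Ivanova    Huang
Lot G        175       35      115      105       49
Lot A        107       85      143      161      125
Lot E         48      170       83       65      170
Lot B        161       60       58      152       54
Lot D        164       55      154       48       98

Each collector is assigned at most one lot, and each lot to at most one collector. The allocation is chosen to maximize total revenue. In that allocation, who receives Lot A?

Optimal: Santos→Lot G ($175), Leclerc→Lot E ($170), Eriksen→Lot D ($154), Ivanova→Lot B ($152), Huang→Lot A ($125) — total 175+170+154+152+125 = $776.
Column-greedy (each lot in turn goes to its best remaining collector) gives $662, worse by 114.
Huang's own top lot is Lot E ($170), but forcing Huang→Lot E and reassigning the rest optimally gives only $736 — worse by 40.

Huang receives Lot A.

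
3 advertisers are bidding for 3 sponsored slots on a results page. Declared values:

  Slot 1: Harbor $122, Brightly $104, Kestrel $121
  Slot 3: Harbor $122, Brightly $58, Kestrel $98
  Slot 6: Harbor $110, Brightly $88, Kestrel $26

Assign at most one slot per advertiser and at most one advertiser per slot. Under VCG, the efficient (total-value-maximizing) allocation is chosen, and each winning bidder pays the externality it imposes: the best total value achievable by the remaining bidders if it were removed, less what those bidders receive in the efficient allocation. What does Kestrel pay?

Efficient allocation: Harbor→Slot 3 ($122), Brightly→Slot 6 ($88), Kestrel→Slot 1 ($121); total welfare W = $331.
Kestrel receives Slot 1 at value $121, so the others get W − 121 = $210.
Without Kestrel: best allocation of the remaining 2 bidders over all 3 slots is Harbor→Slot 3 ($122), Brightly→Slot 1 ($104), total $226.
VCG payment = (others' best without Kestrel) − (others' welfare with Kestrel) = 226 − 210 = $16.

Kestrel pays $16.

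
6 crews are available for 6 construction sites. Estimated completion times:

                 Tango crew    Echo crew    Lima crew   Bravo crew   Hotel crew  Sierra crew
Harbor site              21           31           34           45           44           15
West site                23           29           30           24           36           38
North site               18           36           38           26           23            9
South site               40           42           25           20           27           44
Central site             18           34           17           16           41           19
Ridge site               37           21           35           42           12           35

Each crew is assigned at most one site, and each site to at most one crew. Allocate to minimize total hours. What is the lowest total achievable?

Minimum total: 108 hours

This is the linear assignment problem.
Optimal: Tango crew→Harbor site (21 hours), Echo crew→West site (29 hours), Lima crew→Central site (17 hours), Bravo crew→South site (20 hours), Hotel crew→Ridge site (12 hours), Sierra crew→North site (9 hours) — total 21+29+17+20+12+9 = 108 hours.
Row-greedy (each crew in turn takes its cheapest remaining site) gives 127 hours, worse by 19.
Swapping Sierra crew↔Tango crew (Sierra crew→Harbor site 15 hours, Tango crew→North site 18 hours) adds 3.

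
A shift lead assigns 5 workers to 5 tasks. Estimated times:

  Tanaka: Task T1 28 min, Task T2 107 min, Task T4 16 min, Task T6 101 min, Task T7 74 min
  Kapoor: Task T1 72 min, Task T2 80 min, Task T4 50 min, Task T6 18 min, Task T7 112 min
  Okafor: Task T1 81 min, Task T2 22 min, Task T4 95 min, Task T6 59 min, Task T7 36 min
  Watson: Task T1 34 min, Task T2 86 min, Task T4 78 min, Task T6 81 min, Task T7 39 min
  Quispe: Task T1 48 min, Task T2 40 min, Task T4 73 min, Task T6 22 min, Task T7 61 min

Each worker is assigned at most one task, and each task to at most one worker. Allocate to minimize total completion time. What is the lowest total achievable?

Min total: 143 min

Optimal: Tanaka→Task T4 (16 min), Kapoor→Task T6 (18 min), Okafor→Task T2 (22 min), Watson→Task T7 (39 min), Quispe→Task T1 (48 min) — total 16+18+22+39+48 = 143 min.
Row-greedy (each worker in turn takes its cheapest remaining task) gives 151 min, worse by 8.
Swapping Kapoor↔Tanaka (Kapoor→Task T4 50 min, Tanaka→Task T6 101 min) adds 117.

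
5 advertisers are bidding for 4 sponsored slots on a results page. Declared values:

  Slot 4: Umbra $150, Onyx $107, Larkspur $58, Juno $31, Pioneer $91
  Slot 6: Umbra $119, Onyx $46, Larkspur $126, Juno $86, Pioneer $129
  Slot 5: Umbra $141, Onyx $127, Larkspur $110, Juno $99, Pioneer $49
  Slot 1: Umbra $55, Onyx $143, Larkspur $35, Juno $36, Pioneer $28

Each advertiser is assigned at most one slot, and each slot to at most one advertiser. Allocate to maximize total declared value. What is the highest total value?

Max total: $532

Treat this as an assignment problem: match each advertiser to one slot.
Optimal: Umbra→Slot 4 ($150), Pioneer→Slot 6 ($129), Larkspur→Slot 5 ($110), Onyx→Slot 1 ($143) — total 150+129+110+143 = $532.
Row-greedy (each advertiser in turn takes its best remaining slot) gives $518, worse by 14.
Next-best assignment: Umbra→Slot 4, Pioneer→Slot 6, Juno→Slot 5, Onyx→Slot 1 = $521.
Swapping Onyx↔Pioneer (Onyx→Slot 6 $46, Pioneer→Slot 1 $28) loses 198.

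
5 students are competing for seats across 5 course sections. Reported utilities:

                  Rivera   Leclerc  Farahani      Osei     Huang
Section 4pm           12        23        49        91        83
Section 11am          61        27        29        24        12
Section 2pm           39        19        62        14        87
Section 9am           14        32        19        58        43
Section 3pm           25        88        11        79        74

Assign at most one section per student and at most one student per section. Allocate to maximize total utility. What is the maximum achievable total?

This is the linear assignment problem.
Optimal: Rivera→Section 11am (61 points), Leclerc→Section 3pm (88 points), Farahani→Section 2pm (62 points), Osei→Section 9am (58 points), Huang→Section 4pm (83 points) — total 61+88+62+58+83 = 352 points.
Row-greedy (each student in turn takes its best remaining section) gives 345 points, worse by 7.
Next-best assignment: Rivera→Section 11am, Leclerc→Section 3pm, Farahani→Section 9am, Osei→Section 4pm, Huang→Section 2pm = 346 points.
No other one-to-one assignment exceeds 352 points.

Maximum total: 352 points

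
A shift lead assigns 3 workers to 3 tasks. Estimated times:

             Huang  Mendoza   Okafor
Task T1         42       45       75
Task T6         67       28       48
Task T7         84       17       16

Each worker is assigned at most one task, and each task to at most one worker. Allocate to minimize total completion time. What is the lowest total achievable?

Min total: 86 min

Optimal: Huang→Task T1 (42 min), Mendoza→Task T6 (28 min), Okafor→Task T7 (16 min) — total 42+28+16 = 86 min.
Row-greedy (each worker in turn takes its cheapest remaining task) gives 107 min, worse by 21.
Swapping Mendoza↔Huang (Mendoza→Task T1 45 min, Huang→Task T6 67 min) adds 42.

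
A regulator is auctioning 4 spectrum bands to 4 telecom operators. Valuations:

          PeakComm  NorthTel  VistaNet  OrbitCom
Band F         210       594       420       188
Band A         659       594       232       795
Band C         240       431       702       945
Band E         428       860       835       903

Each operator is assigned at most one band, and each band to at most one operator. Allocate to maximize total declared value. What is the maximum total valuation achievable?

Optimal: PeakComm→Band A ($659M), NorthTel→Band F ($594M), VistaNet→Band E ($835M), OrbitCom→Band C ($945M) — total 659+594+835+945 = $3033M.
Row-greedy (each operator in turn takes its best remaining band) gives $2409M, worse by 624.
Next-best assignment: PeakComm→Band A, NorthTel→Band E, VistaNet→Band F, OrbitCom→Band C = $2884M.
Swapping PeakComm↔NorthTel (PeakComm→Band F $210M, NorthTel→Band A $594M) loses 449.

Maximum total: $3033M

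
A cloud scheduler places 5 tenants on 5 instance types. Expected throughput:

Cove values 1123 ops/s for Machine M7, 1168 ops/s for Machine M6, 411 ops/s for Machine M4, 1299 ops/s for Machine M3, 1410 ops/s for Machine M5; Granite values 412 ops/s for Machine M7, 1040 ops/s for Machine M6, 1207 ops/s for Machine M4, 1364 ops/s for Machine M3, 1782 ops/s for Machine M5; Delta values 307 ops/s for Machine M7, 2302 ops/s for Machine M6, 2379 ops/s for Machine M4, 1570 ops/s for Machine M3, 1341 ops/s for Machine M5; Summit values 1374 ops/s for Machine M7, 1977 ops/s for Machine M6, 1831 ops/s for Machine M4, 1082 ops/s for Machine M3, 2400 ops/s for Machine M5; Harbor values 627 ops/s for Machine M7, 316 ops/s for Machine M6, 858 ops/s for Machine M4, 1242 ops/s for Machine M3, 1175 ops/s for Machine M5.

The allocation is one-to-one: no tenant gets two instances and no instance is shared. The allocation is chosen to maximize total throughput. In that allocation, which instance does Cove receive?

This is a one-to-one assignment (maximum-weight bipartite matching).
Optimal: Cove→Machine M7 (1123 ops/s), Granite→Machine M5 (1782 ops/s), Delta→Machine M4 (2379 ops/s), Summit→Machine M6 (1977 ops/s), Harbor→Machine M3 (1242 ops/s) — total 1123+1782+2379+1977+1242 = 8503 ops/s.
Max-entry greedy (repeatedly take the single best remaining cell) gives 7938 ops/s, worse by 565.
Swapping Granite↔Cove (Granite→Machine M7 412 ops/s, Cove→Machine M5 1410 ops/s) loses 1083.
Cove's own top instance is Machine M5 (1410 ops/s), but forcing Cove→Machine M5 and reassigning the rest optimally gives only 7757 ops/s — worse by 746.

Cove receives Machine M7.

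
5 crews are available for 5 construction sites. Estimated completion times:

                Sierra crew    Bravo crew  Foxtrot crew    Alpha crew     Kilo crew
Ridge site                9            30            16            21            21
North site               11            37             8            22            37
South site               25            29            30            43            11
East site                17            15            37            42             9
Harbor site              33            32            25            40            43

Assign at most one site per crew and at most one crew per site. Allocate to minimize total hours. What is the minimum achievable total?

Min total: 82 hours

Optimal: Sierra crew→Ridge site (9 hours), Bravo crew→East site (15 hours), Foxtrot crew→Harbor site (25 hours), Alpha crew→North site (22 hours), Kilo crew→South site (11 hours) — total 9+15+25+22+11 = 82 hours.
Column-greedy (each site in turn goes to its cheapest remaining crew) gives 83 hours, worse by 1.
Checked against all permutations: 82 hours is optimal.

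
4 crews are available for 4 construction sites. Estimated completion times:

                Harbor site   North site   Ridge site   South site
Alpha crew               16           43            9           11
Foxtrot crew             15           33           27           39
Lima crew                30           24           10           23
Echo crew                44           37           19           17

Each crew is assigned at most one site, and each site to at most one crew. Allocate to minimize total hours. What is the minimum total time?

Minimum total: 65 hours

This is a one-to-one assignment (minimum-cost bipartite matching).
Optimal: Alpha crew→Ridge site (9 hours), Foxtrot crew→Harbor site (15 hours), Lima crew→North site (24 hours), Echo crew→South site (17 hours) — total 9+15+24+17 = 65 hours.
Row-greedy (each crew in turn takes its cheapest remaining site) gives 84 hours, worse by 19.
Next-best assignment: Alpha crew→South site, Foxtrot crew→Harbor site, Lima crew→North site, Echo crew→Ridge site = 69 hours.
No other one-to-one assignment undercuts 65 hours.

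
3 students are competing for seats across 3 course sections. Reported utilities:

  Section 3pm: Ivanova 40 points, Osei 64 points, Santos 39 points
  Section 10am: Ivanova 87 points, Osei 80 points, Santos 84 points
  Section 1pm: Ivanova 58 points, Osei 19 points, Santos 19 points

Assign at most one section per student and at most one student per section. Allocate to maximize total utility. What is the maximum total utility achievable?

Max total: 206 points

Optimal: Ivanova→Section 1pm (58 points), Osei→Section 3pm (64 points), Santos→Section 10am (84 points) — total 58+64+84 = 206 points.
Max-entry greedy (repeatedly take the single best remaining cell) gives 170 points, worse by 36.
Next-best assignment: Ivanova→Section 1pm, Osei→Section 10am, Santos→Section 3pm = 177 points.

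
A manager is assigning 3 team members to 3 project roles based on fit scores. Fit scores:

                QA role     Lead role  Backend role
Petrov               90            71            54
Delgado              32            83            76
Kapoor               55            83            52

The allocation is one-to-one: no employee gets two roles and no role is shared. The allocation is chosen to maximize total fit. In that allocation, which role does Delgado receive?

Treat this as an assignment problem: match each employee to one role.
Optimal: Petrov→QA role (90 pts), Delgado→Backend role (76 pts), Kapoor→Lead role (83 pts) — total 90+76+83 = 249 pts.
Column-greedy (each role in turn goes to its best remaining employee) gives 225 pts, worse by 24.
Swapping Delgado↔Petrov (Delgado→QA role 32 pts, Petrov→Backend role 54 pts) loses 80.
Delgado's own top role is Lead role (83 pts), but forcing Delgado→Lead role and reassigning the rest optimally gives only 225 pts — worse by 24.

Delgado receives Backend role.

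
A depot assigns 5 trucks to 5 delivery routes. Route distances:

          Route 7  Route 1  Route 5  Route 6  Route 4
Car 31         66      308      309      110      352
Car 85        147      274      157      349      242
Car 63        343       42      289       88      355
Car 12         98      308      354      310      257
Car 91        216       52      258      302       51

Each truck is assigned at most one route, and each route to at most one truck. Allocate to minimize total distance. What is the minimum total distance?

Min total: 458 km

This is the linear assignment problem.
Optimal: Car 31→Route 6 (110 km), Car 85→Route 5 (157 km), Car 63→Route 1 (42 km), Car 12→Route 7 (98 km), Car 91→Route 4 (51 km) — total 110+157+42+98+51 = 458 km.
Min-entry greedy (repeatedly take the single cheapest remaining cell) gives 626 km, worse by 168.
Checked against all permutations: 458 km is optimal.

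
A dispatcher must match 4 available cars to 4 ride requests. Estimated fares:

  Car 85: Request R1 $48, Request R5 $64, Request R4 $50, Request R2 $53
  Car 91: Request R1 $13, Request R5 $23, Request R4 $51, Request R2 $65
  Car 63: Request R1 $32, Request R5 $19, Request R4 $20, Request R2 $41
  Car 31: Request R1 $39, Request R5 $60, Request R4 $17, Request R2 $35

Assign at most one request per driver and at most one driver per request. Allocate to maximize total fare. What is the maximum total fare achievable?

Maximum total: $207

Optimal: Car 85→Request R4 ($50), Car 91→Request R2 ($65), Car 63→Request R1 ($32), Car 31→Request R5 ($60) — total 50+65+32+60 = $207.
Column-greedy (each request in turn goes to its best remaining driver) gives $200, worse by 7.
Checked against all permutations: $207 is optimal.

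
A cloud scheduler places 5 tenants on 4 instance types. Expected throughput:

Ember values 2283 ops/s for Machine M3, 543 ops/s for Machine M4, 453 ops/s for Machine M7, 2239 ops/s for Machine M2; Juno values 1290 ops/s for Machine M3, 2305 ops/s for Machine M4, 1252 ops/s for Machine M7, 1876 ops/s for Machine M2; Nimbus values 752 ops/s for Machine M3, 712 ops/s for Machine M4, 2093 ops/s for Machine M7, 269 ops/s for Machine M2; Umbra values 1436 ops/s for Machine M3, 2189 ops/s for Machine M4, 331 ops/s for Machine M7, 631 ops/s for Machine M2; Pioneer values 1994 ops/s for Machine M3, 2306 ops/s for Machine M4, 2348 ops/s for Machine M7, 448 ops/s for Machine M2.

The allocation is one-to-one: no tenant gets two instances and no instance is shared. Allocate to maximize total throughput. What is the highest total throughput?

Optimal: Ember→Machine M3 (2283 ops/s), Umbra→Machine M4 (2189 ops/s), Pioneer→Machine M7 (2348 ops/s), Juno→Machine M2 (1876 ops/s) — total 2283+2189+2348+1876 = 8696 ops/s.
Max-entry greedy (repeatedly take the single best remaining cell) gives 7567 ops/s, worse by 1129.

Max total: 8696 ops/s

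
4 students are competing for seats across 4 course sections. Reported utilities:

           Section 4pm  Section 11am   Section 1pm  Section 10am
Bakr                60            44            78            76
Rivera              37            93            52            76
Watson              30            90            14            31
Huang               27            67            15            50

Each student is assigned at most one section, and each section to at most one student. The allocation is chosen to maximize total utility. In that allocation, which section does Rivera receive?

Rivera receives Section 10am.

Optimal: Bakr→Section 1pm (78 points), Rivera→Section 10am (76 points), Watson→Section 11am (90 points), Huang→Section 4pm (27 points) — total 78+76+90+27 = 271 points.
Column-greedy (each section in turn goes to its best remaining student) gives 199 points, worse by 72.
Rivera's own top section is Section 11am (93 points), but forcing Rivera→Section 11am and reassigning the rest optimally gives only 251 points — worse by 20.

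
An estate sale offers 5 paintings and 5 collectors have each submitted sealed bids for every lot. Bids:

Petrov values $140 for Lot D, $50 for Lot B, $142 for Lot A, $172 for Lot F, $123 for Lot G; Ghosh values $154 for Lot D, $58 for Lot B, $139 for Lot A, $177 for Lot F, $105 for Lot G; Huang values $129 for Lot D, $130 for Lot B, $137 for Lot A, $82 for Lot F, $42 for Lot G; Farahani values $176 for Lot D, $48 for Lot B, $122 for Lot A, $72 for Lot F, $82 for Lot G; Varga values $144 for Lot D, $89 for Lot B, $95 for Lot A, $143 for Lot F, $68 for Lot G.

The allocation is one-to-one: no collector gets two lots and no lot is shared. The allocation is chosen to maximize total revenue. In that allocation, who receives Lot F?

This is the linear assignment problem.
Optimal: Petrov→Lot G ($123), Ghosh→Lot A ($139), Huang→Lot B ($130), Farahani→Lot D ($176), Varga→Lot F ($143) — total 123+139+130+176+143 = $711.
Varga's own top lot is Lot D ($144), but forcing Varga→Lot D and reassigning the rest optimally gives only $696 — worse by 15.

Varga receives Lot F.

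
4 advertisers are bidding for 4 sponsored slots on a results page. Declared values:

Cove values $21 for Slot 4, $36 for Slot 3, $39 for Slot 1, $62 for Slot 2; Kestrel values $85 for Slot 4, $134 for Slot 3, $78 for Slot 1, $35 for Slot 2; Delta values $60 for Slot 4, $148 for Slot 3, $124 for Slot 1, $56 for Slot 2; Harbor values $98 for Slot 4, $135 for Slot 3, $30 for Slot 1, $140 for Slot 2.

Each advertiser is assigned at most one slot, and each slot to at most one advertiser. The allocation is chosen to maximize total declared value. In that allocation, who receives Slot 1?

Optimal: Cove→Slot 4 ($21), Kestrel→Slot 3 ($134), Delta→Slot 1 ($124), Harbor→Slot 2 ($140) — total 21+134+124+140 = $419.
Next-best assignment: Cove→Slot 2, Kestrel→Slot 3, Delta→Slot 1, Harbor→Slot 4 = $418.
Swapping Harbor↔Kestrel (Harbor→Slot 3 $135, Kestrel→Slot 2 $35) loses 104.
Checked against all permutations: $419 is optimal.
Delta's own top slot is Slot 3 ($148), but forcing Delta→Slot 3 and reassigning the rest optimally gives only $412 — worse by 7.

Delta receives Slot 1.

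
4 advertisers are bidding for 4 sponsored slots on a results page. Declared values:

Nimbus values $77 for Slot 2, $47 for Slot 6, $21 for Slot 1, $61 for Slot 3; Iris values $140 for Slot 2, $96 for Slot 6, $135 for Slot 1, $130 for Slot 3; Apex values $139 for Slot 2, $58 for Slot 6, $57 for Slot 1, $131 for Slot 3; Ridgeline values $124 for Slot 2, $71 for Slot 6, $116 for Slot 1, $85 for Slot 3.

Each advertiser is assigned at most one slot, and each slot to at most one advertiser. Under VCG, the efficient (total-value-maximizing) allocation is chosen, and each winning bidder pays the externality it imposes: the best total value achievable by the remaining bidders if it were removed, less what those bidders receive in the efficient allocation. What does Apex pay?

Apex pays $17.

Efficient allocation: Nimbus→Slot 6 ($47), Iris→Slot 1 ($135), Apex→Slot 3 ($131), Ridgeline→Slot 2 ($124); total welfare W = $437.
Apex receives Slot 3 at value $131, so the others get W − 131 = $306.
Without Apex: best allocation of the remaining 3 bidders over all 4 slots is Nimbus→Slot 2 ($77), Iris→Slot 3 ($130), Ridgeline→Slot 1 ($116), total $323.
VCG payment = (others' best without Apex) − (others' welfare with Apex) = 323 − 306 = $17.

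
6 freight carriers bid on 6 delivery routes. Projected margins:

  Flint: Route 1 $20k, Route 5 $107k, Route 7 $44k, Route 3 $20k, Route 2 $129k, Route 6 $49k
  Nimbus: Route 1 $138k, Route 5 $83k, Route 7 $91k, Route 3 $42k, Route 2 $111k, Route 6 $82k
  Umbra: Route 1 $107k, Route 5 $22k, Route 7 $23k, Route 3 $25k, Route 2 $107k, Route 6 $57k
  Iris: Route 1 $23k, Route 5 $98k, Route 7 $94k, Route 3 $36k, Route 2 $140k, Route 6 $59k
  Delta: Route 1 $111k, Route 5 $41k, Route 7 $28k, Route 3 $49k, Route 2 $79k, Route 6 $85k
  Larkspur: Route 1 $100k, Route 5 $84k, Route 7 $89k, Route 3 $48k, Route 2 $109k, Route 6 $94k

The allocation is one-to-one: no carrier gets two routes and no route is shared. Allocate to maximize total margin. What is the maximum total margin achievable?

Max total: $589k

Optimal: Flint→Route 5 ($107k), Nimbus→Route 1 ($138k), Umbra→Route 2 ($107k), Iris→Route 7 ($94k), Delta→Route 3 ($49k), Larkspur→Route 6 ($94k) — total 107+138+107+94+49+94 = $589k.
Column-greedy (each route in turn goes to its best remaining carrier) gives $554k, worse by 35.
Swapping Nimbus↔Flint (Nimbus→Route 5 $83k, Flint→Route 1 $20k) loses 142.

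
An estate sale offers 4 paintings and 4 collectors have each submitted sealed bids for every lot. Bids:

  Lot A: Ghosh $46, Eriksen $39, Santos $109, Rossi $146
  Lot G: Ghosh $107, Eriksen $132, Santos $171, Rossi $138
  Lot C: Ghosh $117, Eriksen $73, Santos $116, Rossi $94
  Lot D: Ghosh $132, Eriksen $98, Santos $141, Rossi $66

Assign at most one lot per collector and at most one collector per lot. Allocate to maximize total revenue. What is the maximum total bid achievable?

Optimal: Ghosh→Lot C ($117), Eriksen→Lot G ($132), Santos→Lot D ($141), Rossi→Lot A ($146) — total 117+132+141+146 = $536.
Max-entry greedy (repeatedly take the single best remaining cell) gives $522, worse by 14.
Next-best assignment: Ghosh→Lot C, Eriksen→Lot D, Santos→Lot G, Rossi→Lot A = $532.
Every other assignment is strictly worse.

Maximum total: $536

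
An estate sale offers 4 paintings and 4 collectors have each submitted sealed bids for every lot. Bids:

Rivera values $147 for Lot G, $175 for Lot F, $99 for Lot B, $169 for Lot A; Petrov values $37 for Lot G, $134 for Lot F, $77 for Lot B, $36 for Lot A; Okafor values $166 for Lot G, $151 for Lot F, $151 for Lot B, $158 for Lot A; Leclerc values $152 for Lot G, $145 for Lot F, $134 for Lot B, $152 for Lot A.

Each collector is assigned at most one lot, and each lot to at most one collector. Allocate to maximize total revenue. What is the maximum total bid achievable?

Max total: $606

This is a one-to-one assignment (maximum-weight bipartite matching).
Optimal: Rivera→Lot A ($169), Petrov→Lot F ($134), Okafor→Lot B ($151), Leclerc→Lot G ($152) — total 169+134+151+152 = $606.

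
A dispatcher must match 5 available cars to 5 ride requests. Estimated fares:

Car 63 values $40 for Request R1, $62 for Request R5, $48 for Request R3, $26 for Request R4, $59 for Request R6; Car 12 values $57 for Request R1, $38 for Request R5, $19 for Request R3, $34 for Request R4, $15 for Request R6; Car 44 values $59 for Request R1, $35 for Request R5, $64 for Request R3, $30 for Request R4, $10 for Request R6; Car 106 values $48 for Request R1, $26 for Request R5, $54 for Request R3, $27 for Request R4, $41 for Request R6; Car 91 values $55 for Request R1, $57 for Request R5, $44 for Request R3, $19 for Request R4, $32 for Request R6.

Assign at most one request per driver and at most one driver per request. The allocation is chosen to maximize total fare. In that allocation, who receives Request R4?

This is the linear assignment problem.
Optimal: Car 63→Request R6 ($59), Car 12→Request R1 ($57), Car 44→Request R3 ($64), Car 106→Request R4 ($27), Car 91→Request R5 ($57) — total 59+57+64+27+57 = $264.
Max-entry greedy (repeatedly take the single best remaining cell) gives $243, worse by 21.
Swapping Car 12↔Car 91 (Car 12→Request R5 $38, Car 91→Request R1 $55) loses 21.
Car 106's own top request is Request R3 ($54), but forcing Car 106→Request R3 and reassigning the rest optimally gives only $263 — worse by 1.

Car 106 receives Request R4.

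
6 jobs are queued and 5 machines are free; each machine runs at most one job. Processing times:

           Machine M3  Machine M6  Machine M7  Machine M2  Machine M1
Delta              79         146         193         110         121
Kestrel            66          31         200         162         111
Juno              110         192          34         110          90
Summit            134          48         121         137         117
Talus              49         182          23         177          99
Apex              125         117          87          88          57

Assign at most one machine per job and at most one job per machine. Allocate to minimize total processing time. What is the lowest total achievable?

Minimum total: 281 min

Treat this as an assignment problem: match each job to one machine.
Optimal: Talus→Machine M3 (49 min), Kestrel→Machine M6 (31 min), Juno→Machine M7 (34 min), Delta→Machine M2 (110 min), Apex→Machine M1 (57 min) — total 49+31+34+110+57 = 281 min.
Row-greedy (each job in turn takes its cheapest remaining machine) gives 438 min, worse by 157.
Swapping Kestrel↔Delta (Kestrel→Machine M2 162 min, Delta→Machine M6 146 min) adds 167.
No other one-to-one assignment undercuts 281 min.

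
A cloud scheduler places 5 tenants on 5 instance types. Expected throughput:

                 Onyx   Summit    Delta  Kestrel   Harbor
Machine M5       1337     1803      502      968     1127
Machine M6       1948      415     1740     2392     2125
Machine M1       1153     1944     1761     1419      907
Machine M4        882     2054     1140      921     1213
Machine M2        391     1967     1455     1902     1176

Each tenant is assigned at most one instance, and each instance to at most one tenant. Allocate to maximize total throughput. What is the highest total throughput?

Optimal: Onyx→Machine M5 (1337 ops/s), Summit→Machine M4 (2054 ops/s), Delta→Machine M1 (1761 ops/s), Kestrel→Machine M2 (1902 ops/s), Harbor→Machine M6 (2125 ops/s) — total 1337+2054+1761+1902+2125 = 9179 ops/s.
Checked against all permutations: 9179 ops/s is optimal.

Max total: 9179 ops/s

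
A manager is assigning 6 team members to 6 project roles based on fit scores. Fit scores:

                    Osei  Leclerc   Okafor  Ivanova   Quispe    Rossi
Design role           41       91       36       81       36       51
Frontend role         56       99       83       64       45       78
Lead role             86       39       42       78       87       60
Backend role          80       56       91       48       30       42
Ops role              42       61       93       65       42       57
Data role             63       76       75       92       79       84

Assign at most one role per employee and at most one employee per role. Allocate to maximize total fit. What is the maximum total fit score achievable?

This is a one-to-one assignment (maximum-weight bipartite matching).
Optimal: Osei→Backend role (80 pts), Leclerc→Frontend role (99 pts), Okafor→Ops role (93 pts), Ivanova→Design role (81 pts), Quispe→Lead role (87 pts), Rossi→Data role (84 pts) — total 80+99+93+81+87+84 = 524 pts.
Row-greedy (each employee in turn takes its best remaining role) gives 448 pts, worse by 76.
No other one-to-one assignment exceeds 524 pts.

Maximum total: 524 pts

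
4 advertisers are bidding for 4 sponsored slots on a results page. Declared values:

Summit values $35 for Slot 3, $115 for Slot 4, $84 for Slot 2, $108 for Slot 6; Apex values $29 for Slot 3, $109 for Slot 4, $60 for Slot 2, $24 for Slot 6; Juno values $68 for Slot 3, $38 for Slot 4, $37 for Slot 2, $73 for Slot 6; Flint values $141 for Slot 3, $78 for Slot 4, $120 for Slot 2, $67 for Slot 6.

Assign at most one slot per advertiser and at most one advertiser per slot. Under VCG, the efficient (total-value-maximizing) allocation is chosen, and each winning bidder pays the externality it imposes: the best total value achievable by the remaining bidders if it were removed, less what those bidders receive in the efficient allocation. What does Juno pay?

Juno pays $24.

Efficient allocation: Summit→Slot 2 ($84), Apex→Slot 4 ($109), Juno→Slot 6 ($73), Flint→Slot 3 ($141); total welfare W = $407.
Juno receives Slot 6 at value $73, so the others get W − 73 = $334.
Without Juno: best allocation of the remaining 3 bidders over all 4 slots is Summit→Slot 6 ($108), Apex→Slot 4 ($109), Flint→Slot 3 ($141), total $358.
VCG payment = (others' best without Juno) − (others' welfare with Juno) = 358 − 334 = $24.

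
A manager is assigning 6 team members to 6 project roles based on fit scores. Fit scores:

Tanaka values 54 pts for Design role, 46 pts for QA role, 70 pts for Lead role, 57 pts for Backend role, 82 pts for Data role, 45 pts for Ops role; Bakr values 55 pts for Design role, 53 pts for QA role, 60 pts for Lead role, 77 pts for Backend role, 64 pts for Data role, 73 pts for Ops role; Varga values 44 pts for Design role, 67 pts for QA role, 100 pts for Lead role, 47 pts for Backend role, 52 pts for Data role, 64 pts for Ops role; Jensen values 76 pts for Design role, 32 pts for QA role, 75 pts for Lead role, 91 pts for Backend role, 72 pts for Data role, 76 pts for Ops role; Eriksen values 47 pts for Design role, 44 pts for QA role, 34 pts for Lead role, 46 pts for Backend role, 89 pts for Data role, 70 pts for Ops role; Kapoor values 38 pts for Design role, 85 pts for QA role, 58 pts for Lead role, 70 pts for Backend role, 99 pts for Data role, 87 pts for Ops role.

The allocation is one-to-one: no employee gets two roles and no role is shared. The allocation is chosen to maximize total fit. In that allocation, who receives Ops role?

Bakr receives Ops role.

Optimal: Tanaka→Design role (54 pts), Bakr→Ops role (73 pts), Varga→Lead role (100 pts), Jensen→Backend role (91 pts), Eriksen→Data role (89 pts), Kapoor→QA role (85 pts) — total 54+73+100+91+89+85 = 492 pts.
Next-best assignment: Tanaka→Data role, Bakr→Backend role, Varga→Lead role, Jensen→Design role, Eriksen→Ops role, Kapoor→QA role = 490 pts.
Bakr's own top role is Backend role (77 pts), but forcing Bakr→Backend role and reassigning the rest optimally gives only 490 pts — worse by 2.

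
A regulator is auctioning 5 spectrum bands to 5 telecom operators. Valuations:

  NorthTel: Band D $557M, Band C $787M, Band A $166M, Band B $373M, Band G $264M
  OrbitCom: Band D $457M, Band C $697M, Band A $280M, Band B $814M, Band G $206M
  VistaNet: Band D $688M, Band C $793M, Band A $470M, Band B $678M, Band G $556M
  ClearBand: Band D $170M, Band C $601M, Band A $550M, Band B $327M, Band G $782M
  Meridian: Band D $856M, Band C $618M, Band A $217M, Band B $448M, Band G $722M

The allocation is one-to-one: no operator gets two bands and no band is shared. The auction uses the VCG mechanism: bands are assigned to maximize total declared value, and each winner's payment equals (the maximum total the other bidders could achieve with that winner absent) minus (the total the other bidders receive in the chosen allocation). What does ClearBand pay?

Efficient allocation: NorthTel→Band C ($787M), OrbitCom→Band B ($814M), VistaNet→Band A ($470M), ClearBand→Band G ($782M), Meridian→Band D ($856M); total welfare W = $3709M.
ClearBand receives Band G at value $782M, so the others get W − 782 = $2927M.
Without ClearBand: best allocation of the remaining 4 bidders over all 5 bands is NorthTel→Band C ($787M), OrbitCom→Band B ($814M), VistaNet→Band G ($556M), Meridian→Band D ($856M), total $3013M.
VCG payment = (others' best without ClearBand) − (others' welfare with ClearBand) = 3013 − 2927 = $86M.

ClearBand pays $86M.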